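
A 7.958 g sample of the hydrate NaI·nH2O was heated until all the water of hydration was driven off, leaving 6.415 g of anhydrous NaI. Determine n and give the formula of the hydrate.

Mass of water lost = 7.958 − 6.415 = 1.543 g → 1.543 / 18.02 = 0.08563 mol H2O
Molar mass of NaI = 149.89 g/mol → mol NaI = 6.415 / 149.89 = 0.0428
n = 0.08563 / 0.0428 = 2.00 ≈ 2 → NaI·2H2O

NaI·2H2O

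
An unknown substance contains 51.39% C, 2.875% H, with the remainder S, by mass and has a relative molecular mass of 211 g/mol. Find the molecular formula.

Assume 100 g: 51.39 g C, 2.875 g H, 45.735 g S.
C: 51.39 g ÷ 12.01 g/mol = 4.279 mol
H: 2.875 g ÷ 1.008 g/mol = 2.852 mol
S: 45.735 g ÷ 32.07 g/mol = 1.426 mol
Divide by the smallest (1.426 mol S): C 3.000, H 2.000, S 1.000
Ratio ≈ 3:2:1, so the empirical formula is C3H2S
Empirical-formula mass = 70.12 g/mol
n = 211 / 70.12 = 3.01 ≈ 3
Molecular formula = (C3H2S)×3 = C9H6S3

C9H6S3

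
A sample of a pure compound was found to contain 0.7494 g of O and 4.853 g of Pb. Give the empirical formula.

O2Pb

n(O) = 0.7494/16.00 = 0.04684, n(Pb) = 4.853/207.2 = 0.02342
Divide by the smallest (0.02342 mol Pb): O 2.000, Pb 1.000
Ratio ≈ 2:1, so the empirical formula is O2Pb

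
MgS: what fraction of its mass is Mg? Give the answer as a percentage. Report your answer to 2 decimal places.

43.12%

Molar mass = 1(24.31) + 1(32.07) = 56.380 g/mol
Mass of Mg per mole = 1 × 24.31 = 24.310 g
% Mg = 24.310 / 56.380 × 100 = 43.12%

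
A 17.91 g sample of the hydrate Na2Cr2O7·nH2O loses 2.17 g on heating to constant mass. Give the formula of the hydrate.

Na2Cr2O7·2H2O

Mass of anhydrous Na2Cr2O7 = 17.91 − 2.17 = 15.74 g
mol H2O = 2.17 / 18.02 = 0.1204
Molar mass of Na2Cr2O7 = 261.98 g/mol → mol Na2Cr2O7 = 15.74 / 261.98 = 0.06008
n = 0.1204 / 0.06008 = 2.00 ≈ 2 → Na2Cr2O7·2H2O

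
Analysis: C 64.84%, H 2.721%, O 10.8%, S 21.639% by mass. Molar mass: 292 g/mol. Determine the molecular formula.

Assume 100 g: 64.84 g C, 2.721 g H, 10.8 g O, 21.639 g S.
Moles — C: 64.84 / 12.01 = 5.399 mol; H: 2.721 / 1.008 = 2.699 mol; O: 10.8 / 16.00 = 0.675 mol; S: 21.639 / 32.07 = 0.6747 mol
Divide by the smallest (0.6747 mol S): C 8.001, H 4.001, O 1.000, S 1.000
≈ 8:4:1:1 → C8H4OS
Empirical-formula mass = 148.18 g/mol
n = 292 / 148.18 = 1.97 ≈ 2
Molecular formula = (C8H4OS)×2 = C16H8O2S2

C16H8O2S2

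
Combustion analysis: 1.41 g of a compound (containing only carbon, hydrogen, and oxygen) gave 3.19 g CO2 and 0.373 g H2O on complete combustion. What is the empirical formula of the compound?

C7H4O3

mol C = 3.19 / 44.01 = 0.07248; mass C = 0.07248 × 12.01 = 0.8705 g
mol H = 2 × (0.373 / 18.02) = 0.04140; mass H = 0.04140 × 1.008 = 0.04173 g
mass O = 1.41 − (0.9123) = 0.4977 g → mol O = 0.03111
Ratios (÷ 0.03111): C 2.330, H 1.331, O 1.000
Multiply by 3: C 6.99, H 3.99, O 3.00 → C7H4O3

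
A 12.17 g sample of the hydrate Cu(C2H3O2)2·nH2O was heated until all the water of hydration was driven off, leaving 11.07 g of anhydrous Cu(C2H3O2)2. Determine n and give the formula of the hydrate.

Mass of water lost = 12.17 − 11.07 = 1.1 g → 1.1 / 18.02 = 0.06104 mol H2O
Molar mass of Cu(C2H3O2)2 = 181.64 g/mol → mol Cu(C2H3O2)2 = 11.07 / 181.64 = 0.06095
n = 0.06104 / 0.06095 = 1.00 ≈ 1 → Cu(C2H3O2)2·H2O

Cu(C2H3O2)2·H2O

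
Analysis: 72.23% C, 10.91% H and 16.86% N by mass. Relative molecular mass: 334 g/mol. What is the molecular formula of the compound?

Assume 100 g: 72.23 g C, 10.91 g H, 16.86 g N.
Moles — C: 72.23 / 12.01 = 6.014 mol; H: 10.91 / 1.008 = 10.82 mol; N: 16.86 / 14.01 = 1.203 mol
Divide by the smallest (1.203 mol N): C 4.998, H 8.994, N 1.000
→ C5H9N
Empirical-formula mass = 83.13 g/mol
n = 334 / 83.13 = 4.02 ≈ 4
Molecular formula = (C5H9N)×4 = C20H36N4

C20H36N4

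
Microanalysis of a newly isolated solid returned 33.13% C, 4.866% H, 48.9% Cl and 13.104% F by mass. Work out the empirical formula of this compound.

Assume 100 g: 33.13 g C, 4.866 g H, 48.9 g Cl, 13.104 g F.
Moles — C: 33.13 / 12.01 = 2.759 mol; H: 4.866 / 1.008 = 4.827 mol; Cl: 48.9 / 35.45 = 1.379 mol; F: 13.104 / 19.00 = 0.6897 mol
Ratios (÷ 0.6897): C 4.000, H 6.999, Cl 2.000, F 1.000
≈ 4:7:2:1 → C4H7Cl2F

C4H7Cl2F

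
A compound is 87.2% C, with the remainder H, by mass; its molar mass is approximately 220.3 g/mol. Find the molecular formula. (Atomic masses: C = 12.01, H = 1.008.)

C16H28

Assume 100 g: 87.2 g C, 12.8 g H.
Moles — C: 87.2 / 12.01 = 7.261 mol; H: 12.8 / 1.008 = 12.7 mol
Smallest is C at 7.261 mol; normalising gives C 1.000, H 1.749
Multiply by 4: C 4.00, H 7.00 → C4H7
Empirical-formula mass = 55.10 g/mol
n = 220.3 / 55.10 = 4.00 ≈ 4
Molecular formula = (C4H7)×4 = C16H28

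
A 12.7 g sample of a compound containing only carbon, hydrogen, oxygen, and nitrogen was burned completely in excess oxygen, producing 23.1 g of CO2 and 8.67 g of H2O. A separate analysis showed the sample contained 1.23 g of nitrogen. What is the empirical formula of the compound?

C6H11NO3

mol C = 23.1 / 44.01 = 0.5249; mass C = 0.5249 × 12.01 = 6.304 g
mol H = 2 × (8.67 / 18.02) = 0.9623; mass H = 0.9623 × 1.008 = 0.9700 g
mol N = 1.23 / 14.01 = 0.08779
mass O = 12.7 − (8.504) = 4.196 g → mol O = 0.2623
Divide by the smallest (0.08779 mol N): C 5.979, H 10.960, N 1.000, O 2.987
→ C6H11NO3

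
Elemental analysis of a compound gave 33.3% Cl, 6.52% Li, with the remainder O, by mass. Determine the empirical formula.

Assume 100 g: 33.3 g Cl, 6.52 g Li, 60.18 g O.
Moles — Cl: 33.3 / 35.45 = 0.9394 mol; Li: 6.52 / 6.94 = 0.9395 mol; O: 60.18 / 16.00 = 3.761 mol
Divide by the smallest (0.9394 mol Cl): Cl 1.000, Li 1.000, O 4.004
Ratio ≈ 1:1:4, so the empirical formula is ClLiO4

ClLiO4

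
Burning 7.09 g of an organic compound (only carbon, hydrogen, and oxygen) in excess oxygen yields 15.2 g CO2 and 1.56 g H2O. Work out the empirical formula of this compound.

C2HO

mol C = 15.2 / 44.01 = 0.3454; mass C = 0.3454 × 12.01 = 4.148 g
mol H = 2 × (1.56 / 18.02) = 0.1731; mass H = 0.1731 × 1.008 = 0.1745 g
mass O = 7.09 − (4.322) = 2.768 g → mol O = 0.1730
Smallest is O at 0.173 mol; normalising gives C 1.997, H 1.001, O 1.000
→ C2HO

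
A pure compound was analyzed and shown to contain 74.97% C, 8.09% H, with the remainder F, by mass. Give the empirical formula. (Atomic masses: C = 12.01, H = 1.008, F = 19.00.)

C7H9F

Assume 100 g: 74.97 g C, 8.09 g H, 16.94 g F.
Moles — C: 74.97 / 12.01 = 6.242 mol; H: 8.09 / 1.008 = 8.026 mol; F: 16.94 / 19.00 = 0.8916 mol
Divide by the smallest (0.8916 mol F): C 7.001, H 9.002, F 1.000
≈ 7:9:1 → C7H9F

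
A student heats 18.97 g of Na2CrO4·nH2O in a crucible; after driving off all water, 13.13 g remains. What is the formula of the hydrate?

Mass of water lost = 18.97 − 13.13 = 5.84 g → 5.84 / 18.02 = 0.3241 mol H2O
Molar mass of Na2CrO4 = 161.98 g/mol → mol Na2CrO4 = 13.13 / 161.98 = 0.08106
n = 0.3241 / 0.08106 = 4.00 ≈ 4 → Na2CrO4·4H2O

Na2CrO4·4H2O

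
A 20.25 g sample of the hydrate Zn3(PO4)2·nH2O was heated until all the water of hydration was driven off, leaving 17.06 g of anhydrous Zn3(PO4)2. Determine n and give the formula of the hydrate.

Mass of water lost = 20.25 − 17.06 = 3.19 g → 3.19 / 18.02 = 0.177 mol H2O
Molar mass of Zn3(PO4)2 = 386.08 g/mol → mol Zn3(PO4)2 = 17.06 / 386.08 = 0.04419
n = 0.177 / 0.04419 = 4.01 ≈ 4 → Zn3(PO4)2·4H2O

Zn3(PO4)2·4H2O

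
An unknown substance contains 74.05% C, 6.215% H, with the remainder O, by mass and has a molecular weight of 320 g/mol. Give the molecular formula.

C20H20O4

Assume 100 g: 74.05 g C, 6.215 g H, 19.735 g O.
C: 74.05 g ÷ 12.01 g/mol = 6.166 mol
H: 6.215 g ÷ 1.008 g/mol = 6.166 mol
O: 19.735 g ÷ 16.00 g/mol = 1.233 mol
Ratios (÷ 1.233): C 4.999, H 4.999, O 1.000
Ratio ≈ 5:5:1, so the empirical formula is C5H5O
Empirical-formula mass = 81.09 g/mol
n = 320 / 81.09 = 3.95 ≈ 4
Molecular formula = (C5H5O)×4 = C20H20O4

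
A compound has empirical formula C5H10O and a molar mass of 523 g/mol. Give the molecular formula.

Empirical-formula mass = 86.13 g/mol
n = 523 / 86.13 = 6.07 ≈ 6
Molecular formula = (C5H10O)6 = C30H60O6

C30H60O6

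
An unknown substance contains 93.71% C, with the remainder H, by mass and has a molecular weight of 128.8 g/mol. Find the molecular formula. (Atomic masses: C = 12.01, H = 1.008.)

C10H8

Assume 100 g: 93.71 g C, 6.29 g H.
Moles — C: 93.71 / 12.01 = 7.803 mol; H: 6.29 / 1.008 = 6.24 mol
Divide by the smallest (6.24 mol H): C 1.250, H 1.000
Scaling by 4: C 5.00, H 4.00 → C5H4
Empirical-formula mass = 64.08 g/mol
n = 128.8 / 64.08 = 2.01 ≈ 2
Molecular formula = (C5H4)×2 = C10H8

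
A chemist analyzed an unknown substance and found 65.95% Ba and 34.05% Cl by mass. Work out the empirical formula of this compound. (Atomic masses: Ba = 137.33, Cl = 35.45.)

Assume 100 g: 65.95 g Ba, 34.05 g Cl.
Moles — Ba: 65.95 / 137.33 = 0.4802 mol; Cl: 34.05 / 35.45 = 0.9605 mol
Smallest is Ba at 0.4802 mol; normalising gives Ba 1.000, Cl 2.000
Ratio ≈ 1:2, so the empirical formula is BaCl2

BaCl2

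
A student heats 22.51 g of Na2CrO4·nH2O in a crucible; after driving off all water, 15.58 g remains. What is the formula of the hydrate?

Na2CrO4·4H2O

Mass of water lost = 22.51 − 15.58 = 6.93 g → 6.93 / 18.02 = 0.3846 mol H2O
Molar mass of Na2CrO4 = 161.98 g/mol → mol Na2CrO4 = 15.58 / 161.98 = 0.09618
n = 0.3846 / 0.09618 = 4.00 ≈ 4 → Na2CrO4·4H2O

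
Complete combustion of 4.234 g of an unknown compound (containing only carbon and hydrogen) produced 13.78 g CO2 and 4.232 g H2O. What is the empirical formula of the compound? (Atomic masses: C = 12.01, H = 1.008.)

C2H3

mol C = 13.78 / 44.01 = 0.3131; mass C = 0.3131 × 12.01 = 3.760 g
mol H = 2 × (4.232 / 18.02) = 0.4697; mass H = 0.4697 × 1.008 = 0.4735 g
Smallest is C at 0.3131 mol; normalising gives C 1.000, H 1.500
Scaling by 2: C 2.00, H 3.00 → C2H3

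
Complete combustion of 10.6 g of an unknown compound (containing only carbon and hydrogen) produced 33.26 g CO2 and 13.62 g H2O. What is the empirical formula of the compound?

CH2

mol C = 33.26 / 44.01 = 0.7557; mass C = 0.7557 × 12.01 = 9.076 g
mol H = 2 × (13.62 / 18.02) = 1.512; mass H = 1.512 × 1.008 = 1.524 g
Smallest is C at 0.7557 mol; normalising gives C 1.000, H 2.000
Ratio ≈ 1:2, so the empirical formula is CH2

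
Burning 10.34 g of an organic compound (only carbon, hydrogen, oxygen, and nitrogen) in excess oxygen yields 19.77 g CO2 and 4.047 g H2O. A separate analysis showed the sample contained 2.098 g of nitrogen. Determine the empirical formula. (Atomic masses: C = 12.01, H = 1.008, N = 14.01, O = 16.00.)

mol C = 19.77 / 44.01 = 0.4492; mass C = 0.4492 × 12.01 = 5.395 g
mol H = 2 × (4.047 / 18.02) = 0.4492; mass H = 0.4492 × 1.008 = 0.4528 g
mol N = 2.098 / 14.01 = 0.1498
mass O = 10.34 − (7.946) = 2.394 g → mol O = 0.1496
Divide by the smallest (0.1496 mol O): C 3.002, H 3.002, N 1.001, O 1.000
→ C3H3NO

C3H3NO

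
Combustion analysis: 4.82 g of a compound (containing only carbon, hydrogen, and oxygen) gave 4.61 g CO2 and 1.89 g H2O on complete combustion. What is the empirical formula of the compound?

mol C = 4.61 / 44.01 = 0.1047; mass C = 0.1047 × 12.01 = 1.258 g
mol H = 2 × (1.89 / 18.02) = 0.2098; mass H = 0.2098 × 1.008 = 0.2114 g
mass O = 4.82 − (1.469) = 3.351 g → mol O = 0.2094
Ratios (÷ 0.1047): C 1.000, H 2.003, O 1.999
→ CH2O2

CH2O2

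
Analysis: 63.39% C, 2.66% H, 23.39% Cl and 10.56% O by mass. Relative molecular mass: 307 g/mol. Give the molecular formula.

C16H8Cl2O2

Assume 100 g: 63.39 g C, 2.66 g H, 23.39 g Cl, 10.56 g O.
Moles — C: 63.39 / 12.01 = 5.278 mol; H: 2.66 / 1.008 = 2.639 mol; Cl: 23.39 / 35.45 = 0.6598 mol; O: 10.56 / 16.00 = 0.66 mol
Divide by the smallest (0.6598 mol Cl): C 8.000, H 4.000, Cl 1.000, O 1.000
Ratio ≈ 8:4:1:1, so the empirical formula is C8H4ClO
Empirical-formula mass = 151.56 g/mol
n = 307 / 151.56 = 2.03 ≈ 2
Molecular formula = (C8H4ClO)×2 = C16H8Cl2O2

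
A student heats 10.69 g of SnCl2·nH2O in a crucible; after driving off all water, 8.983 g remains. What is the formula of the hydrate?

SnCl2·2H2O

Mass of water lost = 10.69 − 8.983 = 1.707 g → 1.707 / 18.02 = 0.09473 mol H2O
Molar mass of SnCl2 = 189.61 g/mol → mol SnCl2 = 8.983 / 189.61 = 0.04738
n = 0.09473 / 0.04738 = 2.00 ≈ 2 → SnCl2·2H2O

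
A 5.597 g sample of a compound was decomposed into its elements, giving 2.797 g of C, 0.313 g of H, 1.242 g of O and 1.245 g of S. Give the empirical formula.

C6H8O2S

Moles — C: 2.797 / 12.01 = 0.2329 mol; H: 0.313 / 1.008 = 0.3105 mol; O: 1.242 / 16.00 = 0.07762 mol; S: 1.245 / 32.07 = 0.03882 mol
Smallest is S at 0.03882 mol; normalising gives C 5.999, H 7.999, O 2.000, S 1.000
Ratio ≈ 6:8:2:1, so the empirical formula is C6H8O2S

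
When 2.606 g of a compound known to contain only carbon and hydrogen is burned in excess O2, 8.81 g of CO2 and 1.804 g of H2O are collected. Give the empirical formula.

CH

mol C = 8.81 / 44.01 = 0.2002; mass C = 0.2002 × 12.01 = 2.404 g
mol H = 2 × (1.804 / 18.02) = 0.2002; mass H = 0.2002 × 1.008 = 0.2018 g
Smallest is C at 0.2002 mol; normalising gives C 1.000, H 1.000
≈ 1:1 → CH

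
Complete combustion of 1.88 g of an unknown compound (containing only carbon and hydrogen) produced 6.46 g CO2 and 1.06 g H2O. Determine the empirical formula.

C5H4

mol C = 6.46 / 44.01 = 0.1468; mass C = 0.1468 × 12.01 = 1.763 g
mol H = 2 × (1.06 / 18.02) = 0.1176; mass H = 0.1176 × 1.008 = 0.1186 g
Smallest is H at 0.1176 mol; normalising gives C 1.248, H 1.000
×4: C 4.99, H 4.00 → C5H4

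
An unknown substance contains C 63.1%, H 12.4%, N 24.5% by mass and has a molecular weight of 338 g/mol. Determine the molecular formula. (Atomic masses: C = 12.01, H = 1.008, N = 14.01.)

Assume 100 g: 63.1 g C, 12.4 g H, 24.5 g N.
C: 63.1 g ÷ 12.01 g/mol = 5.254 mol
H: 12.4 g ÷ 1.008 g/mol = 12.3 mol
N: 24.5 g ÷ 14.01 g/mol = 1.749 mol
Smallest is N at 1.749 mol; normalising gives C 3.004, H 7.034, N 1.000
≈ 3:7:1 → C3H7N
Empirical-formula mass = 57.10 g/mol
n = 338 / 57.10 = 5.92 ≈ 6
Molecular formula = (C3H7N)×6 = C18H42N6

C18H42N6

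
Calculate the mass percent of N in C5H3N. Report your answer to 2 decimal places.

18.17%

Molar mass = 5(12.01) + 3(1.008) + 1(14.01) = 77.084 g/mol
Mass of N per mole = 1 × 14.01 = 14.010 g
% N = 14.010 / 77.084 × 100 = 18.17%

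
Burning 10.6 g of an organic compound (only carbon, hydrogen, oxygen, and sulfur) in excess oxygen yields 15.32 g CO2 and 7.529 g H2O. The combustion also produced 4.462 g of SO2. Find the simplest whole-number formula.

mol C = 15.32 / 44.01 = 0.3481; mass C = 0.3481 × 12.01 = 4.181 g
mol H = 2 × (7.529 / 18.02) = 0.8356; mass H = 0.8356 × 1.008 = 0.8423 g
mol S = 4.462 / 64.07 = 0.06964; mass S = 2.233 g
mass O = 10.6 − (7.256) = 3.344 g → mol O = 0.2090
Ratios (÷ 0.06964): C 4.998, H 11.999, O 3.001, S 1.000
≈ 5:12:3:1 → C5H12O3S

C5H12O3S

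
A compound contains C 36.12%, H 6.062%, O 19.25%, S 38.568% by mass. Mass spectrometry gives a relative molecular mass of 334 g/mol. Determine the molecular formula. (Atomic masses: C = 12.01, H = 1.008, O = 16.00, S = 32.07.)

C10H20O4S4

Assume 100 g: 36.12 g C, 6.062 g H, 19.25 g O, 38.568 g S.
Moles — C: 36.12 / 12.01 = 3.007 mol; H: 6.062 / 1.008 = 6.014 mol; O: 19.25 / 16.00 = 1.203 mol; S: 38.568 / 32.07 = 1.203 mol
Divide by the smallest (1.203 mol S): C 2.501, H 5.001, O 1.000, S 1.000
Scaling by 2: C 5.00, H 10.00, O 2.00, S 2.00 → C5H10O2S2
Empirical-formula mass = 166.27 g/mol
n = 334 / 166.27 = 2.01 ≈ 2
Molecular formula = (C5H10O2S2)×2 = C10H20O4S4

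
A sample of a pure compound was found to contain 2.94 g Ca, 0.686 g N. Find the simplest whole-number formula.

n(Ca) = 2.94/40.08 = 0.07335, n(N) = 0.686/14.01 = 0.04897
Smallest is N at 0.04897 mol; normalising gives Ca 1.498, N 1.000
Scaling by 2: Ca 3.00, N 2.00 → Ca3N2

Ca3N2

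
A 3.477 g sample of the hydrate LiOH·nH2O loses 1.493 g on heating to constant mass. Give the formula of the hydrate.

Mass of anhydrous LiOH = 3.477 − 1.493 = 1.984 g
mol H2O = 1.493 / 18.02 = 0.08285
Molar mass of LiOH = 23.95 g/mol → mol LiOH = 1.984 / 23.95 = 0.08285
n = 0.08285 / 0.08285 = 1.00 ≈ 1 → LiOH·H2O

LiOH·H2O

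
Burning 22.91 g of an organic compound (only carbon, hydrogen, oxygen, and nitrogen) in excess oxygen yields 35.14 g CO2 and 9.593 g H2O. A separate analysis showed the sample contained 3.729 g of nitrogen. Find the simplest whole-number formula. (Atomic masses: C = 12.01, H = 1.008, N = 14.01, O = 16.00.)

C3H4NO2

mol C = 35.14 / 44.01 = 0.7985; mass C = 0.7985 × 12.01 = 9.589 g
mol H = 2 × (9.593 / 18.02) = 1.065; mass H = 1.065 × 1.008 = 1.073 g
mol N = 3.729 / 14.01 = 0.2662
mass O = 22.91 − (14.39) = 8.518 g → mol O = 0.5324
Smallest is N at 0.2662 mol; normalising gives C 3.000, H 4.000, N 1.000, O 2.000
≈ 3:4:1:2 → C3H4NO2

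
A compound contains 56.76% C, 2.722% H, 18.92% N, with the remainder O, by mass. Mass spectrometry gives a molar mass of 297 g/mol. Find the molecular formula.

C14H8N4O4

Assume 100 g: 56.76 g C, 2.722 g H, 18.92 g N, 21.598 g O.
Moles — C: 56.76 / 12.01 = 4.726 mol; H: 2.722 / 1.008 = 2.7 mol; N: 18.92 / 14.01 = 1.35 mol; O: 21.598 / 16.00 = 1.35 mol
Ratios (÷ 1.35): C 3.501, H 2.000, N 1.000, O 1.000
Scaling by 2: C 7.00, H 4.00, N 2.00, O 2.00 → C7H4N2O2
Empirical-formula mass = 148.12 g/mol
n = 297 / 148.12 = 2.01 ≈ 2
Molecular formula = (C7H4N2O2)×2 = C14H8N4O4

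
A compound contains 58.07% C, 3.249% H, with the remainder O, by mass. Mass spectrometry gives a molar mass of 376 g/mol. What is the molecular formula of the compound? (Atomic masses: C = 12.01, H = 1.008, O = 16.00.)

Assume 100 g: 58.07 g C, 3.249 g H, 38.681 g O.
C: 58.07 g ÷ 12.01 g/mol = 4.835 mol
H: 3.249 g ÷ 1.008 g/mol = 3.223 mol
O: 38.681 g ÷ 16.00 g/mol = 2.418 mol
Smallest is O at 2.418 mol; normalising gives C 2.000, H 1.333, O 1.000
Scaling by 3: C 6.00, H 4.00, O 3.00 → C6H4O3
Empirical-formula mass = 124.09 g/mol
n = 376 / 124.09 = 3.03 ≈ 3
Molecular formula = (C6H4O3)×3 = C18H12O9

C18H12O9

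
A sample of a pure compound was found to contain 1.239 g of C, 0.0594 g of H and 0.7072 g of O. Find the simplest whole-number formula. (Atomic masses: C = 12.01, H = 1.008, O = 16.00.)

C7H4O3

Moles — C: 1.239 / 12.01 = 0.1032 mol; H: 0.0594 / 1.008 = 0.05893 mol; O: 0.7072 / 16.00 = 0.0442 mol
Ratios (÷ 0.0442): C 2.334, H 1.333, O 1.000
Multiply by 3: C 7.00, H 4.00, O 3.00 → C7H4O3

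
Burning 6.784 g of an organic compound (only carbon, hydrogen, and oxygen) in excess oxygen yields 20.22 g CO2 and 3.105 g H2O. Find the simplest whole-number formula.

C8H6O

mol C = 20.22 / 44.01 = 0.4594; mass C = 0.4594 × 12.01 = 5.518 g
mol H = 2 × (3.105 / 18.02) = 0.3446; mass H = 0.3446 × 1.008 = 0.3474 g
mass O = 6.784 − (5.865) = 0.9187 g → mol O = 0.05742
Divide by the smallest (0.05742 mol O): C 8.001, H 6.002, O 1.000
→ C8H6O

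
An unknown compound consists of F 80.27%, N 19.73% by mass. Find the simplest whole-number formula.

F3N

Assume 100 g: 80.27 g F, 19.73 g N.
Moles — F: 80.27 / 19.00 = 4.225 mol; N: 19.73 / 14.01 = 1.408 mol
Smallest is N at 1.408 mol; normalising gives F 3.000, N 1.000
Ratio ≈ 3:1, so the empirical formula is F3N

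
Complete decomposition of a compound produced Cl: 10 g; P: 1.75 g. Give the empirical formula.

Cl5P

n(Cl) = 10/35.45 = 0.2821, n(P) = 1.75/30.97 = 0.05651
Divide by the smallest (0.05651 mol P): Cl 4.992, P 1.000
≈ 5:1 → Cl5P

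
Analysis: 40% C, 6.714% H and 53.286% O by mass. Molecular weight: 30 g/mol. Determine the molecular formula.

Assume 100 g: 40 g C, 6.714 g H, 53.286 g O.
Moles — C: 40 / 12.01 = 3.331 mol; H: 6.714 / 1.008 = 6.661 mol; O: 53.286 / 16.00 = 3.33 mol
Smallest is O at 3.33 mol; normalising gives C 1.000, H 2.000, O 1.000
≈ 1:2:1 → CH2O
Empirical-formula mass = 30.03 g/mol
n = 30 / 30.03 = 1.00 ≈ 1
Molecular formula = empirical formula = CH2O

CH2O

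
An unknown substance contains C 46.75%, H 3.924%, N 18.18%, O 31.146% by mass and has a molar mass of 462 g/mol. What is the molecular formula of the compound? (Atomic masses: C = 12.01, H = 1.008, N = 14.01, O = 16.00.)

Assume 100 g: 46.75 g C, 3.924 g H, 18.18 g N, 31.146 g O.
C: 46.75 g ÷ 12.01 g/mol = 3.893 mol
H: 3.924 g ÷ 1.008 g/mol = 3.893 mol
N: 18.18 g ÷ 14.01 g/mol = 1.298 mol
O: 31.146 g ÷ 16.00 g/mol = 1.947 mol
Smallest is N at 1.298 mol; normalising gives C 3.000, H 3.000, N 1.000, O 1.500
Scaling by 2: C 6.00, H 6.00, N 2.00, O 3.00 → C6H6N2O3
Empirical-formula mass = 154.13 g/mol
n = 462 / 154.13 = 3.00 ≈ 3
Molecular formula = (C6H6N2O3)×3 = C18H18N6O9

C18H18N6O9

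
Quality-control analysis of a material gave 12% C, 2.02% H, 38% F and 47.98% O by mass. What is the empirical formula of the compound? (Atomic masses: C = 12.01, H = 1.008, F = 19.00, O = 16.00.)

Assume 100 g: 12 g C, 2.02 g H, 38 g F, 47.98 g O.
n(C) = 12/12.01 = 0.9992, n(H) = 2.02/1.008 = 2.004, n(F) = 38/19.00 = 2, n(O) = 47.98/16.00 = 2.999
Divide by the smallest (0.9992 mol C): C 1.000, H 2.006, F 2.002, O 3.001
Ratio ≈ 1:2:2:3, so the empirical formula is CH2F2O3

CH2F2O3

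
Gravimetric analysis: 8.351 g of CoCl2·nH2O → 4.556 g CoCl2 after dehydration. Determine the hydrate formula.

CoCl2·6H2O

Mass of water lost = 8.351 − 4.556 = 3.795 g → 3.795 / 18.02 = 0.2106 mol H2O
Molar mass of CoCl2 = 129.83 g/mol → mol CoCl2 = 4.556 / 129.83 = 0.03509
n = 0.2106 / 0.03509 = 6.00 ≈ 6 → CoCl2·6H2O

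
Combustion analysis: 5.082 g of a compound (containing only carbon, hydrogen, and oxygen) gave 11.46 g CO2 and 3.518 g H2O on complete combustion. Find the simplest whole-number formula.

C8H12O3

mol C = 11.46 / 44.01 = 0.2604; mass C = 0.2604 × 12.01 = 3.127 g
mol H = 2 × (3.518 / 18.02) = 0.3905; mass H = 0.3905 × 1.008 = 0.3936 g
mass O = 5.082 − (3.521) = 1.561 g → mol O = 0.09757
Smallest is O at 0.09757 mol; normalising gives C 2.669, H 4.002, O 1.000
Multiply by 3: C 8.01, H 12.01, O 3.00 → C8H12O3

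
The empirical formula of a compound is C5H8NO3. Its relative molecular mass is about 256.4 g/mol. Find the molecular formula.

C10H16N2O6

Empirical-formula mass = 130.12 g/mol
n = 256.4 / 130.12 = 1.97 ≈ 2
Molecular formula = (C5H8NO3)2 = C10H16N2O6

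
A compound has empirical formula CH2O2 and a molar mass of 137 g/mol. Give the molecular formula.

C3H6O6

Empirical-formula mass = 46.03 g/mol
n = 137 / 46.03 = 2.98 ≈ 3
Molecular formula = (CH2O2)3 = C3H6O6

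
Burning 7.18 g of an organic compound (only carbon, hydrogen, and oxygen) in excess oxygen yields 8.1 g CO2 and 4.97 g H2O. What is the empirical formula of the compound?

mol C = 8.1 / 44.01 = 0.1840; mass C = 0.1840 × 12.01 = 2.210 g
mol H = 2 × (4.97 / 18.02) = 0.5516; mass H = 0.5516 × 1.008 = 0.5560 g
mass O = 7.18 − (2.766) = 4.414 g → mol O = 0.2758
Divide by the smallest (0.184 mol C): C 1.000, H 2.997, O 1.499
×2: C 2.00, H 5.99, O 3.00 → C2H6O3

C2H6O3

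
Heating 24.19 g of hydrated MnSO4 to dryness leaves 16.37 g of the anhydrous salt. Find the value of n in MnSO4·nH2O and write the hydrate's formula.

Mass of water lost = 24.19 − 16.37 = 7.82 g → 7.82 / 18.02 = 0.434 mol H2O
Molar mass of MnSO4 = 151.01 g/mol → mol MnSO4 = 16.37 / 151.01 = 0.1084
n = 0.434 / 0.1084 = 4.00 ≈ 4 → MnSO4·4H2O

MnSO4·4H2O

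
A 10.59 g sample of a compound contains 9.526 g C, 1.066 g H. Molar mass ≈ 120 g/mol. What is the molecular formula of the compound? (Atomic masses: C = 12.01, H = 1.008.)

C9H12

C: 9.526 g ÷ 12.01 g/mol = 0.7932 mol
H: 1.066 g ÷ 1.008 g/mol = 1.058 mol
Ratios (÷ 0.7932): C 1.000, H 1.333
Multiply by 3: C 3.00, H 4.00 → C3H4
Empirical-formula mass = 40.06 g/mol
n = 120 / 40.06 = 3.00 ≈ 3
Molecular formula = (C3H4)×3 = C9H12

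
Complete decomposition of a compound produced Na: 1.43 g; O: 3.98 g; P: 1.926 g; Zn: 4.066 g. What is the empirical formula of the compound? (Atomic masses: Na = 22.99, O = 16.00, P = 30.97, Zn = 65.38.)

NaO4PZn

n(Na) = 1.43/22.99 = 0.0622, n(O) = 3.98/16.00 = 0.2487, n(P) = 1.926/30.97 = 0.06219, n(Zn) = 4.066/65.38 = 0.06219
Ratios (÷ 0.06219): Na 1.000, O 4.000, P 1.000, Zn 1.000
≈ 1:4:1:1 → NaO4PZn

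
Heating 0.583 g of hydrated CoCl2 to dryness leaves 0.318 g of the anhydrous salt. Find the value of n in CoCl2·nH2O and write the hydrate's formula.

Mass of water lost = 0.583 − 0.318 = 0.265 g → 0.265 / 18.02 = 0.01471 mol H2O
Molar mass of CoCl2 = 129.83 g/mol → mol CoCl2 = 0.318 / 129.83 = 0.002449
n = 0.01471 / 0.002449 = 6.00 ≈ 6 → CoCl2·6H2O

CoCl2·6H2O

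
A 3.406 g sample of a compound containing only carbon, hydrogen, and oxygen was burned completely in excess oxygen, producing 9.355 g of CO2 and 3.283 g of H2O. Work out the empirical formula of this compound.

C7H12O

mol C = 9.355 / 44.01 = 0.2126; mass C = 0.2126 × 12.01 = 2.553 g
mol H = 2 × (3.283 / 18.02) = 0.3644; mass H = 0.3644 × 1.008 = 0.3673 g
mass O = 3.406 − (2.920) = 0.4858 g → mol O = 0.03036
Divide by the smallest (0.03036 mol O): C 7.001, H 12.001, O 1.000
≈ 7:12:1 → C7H12O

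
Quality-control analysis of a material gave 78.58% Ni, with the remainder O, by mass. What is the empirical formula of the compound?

Assume 100 g: 78.58 g Ni, 21.42 g O.
Moles — Ni: 78.58 / 58.69 = 1.339 mol; O: 21.42 / 16.00 = 1.339 mol
Ratios (÷ 1.339): Ni 1.000, O 1.000
Ratio ≈ 1:1, so the empirical formula is NiO

NiO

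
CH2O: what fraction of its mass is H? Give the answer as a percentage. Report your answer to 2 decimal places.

6.71%

Molar mass = 1(12.01) + 2(1.008) + 1(16.00) = 30.026 g/mol
Mass of H per mole = 2 × 1.008 = 2.016 g
% H = 2.016 / 30.026 × 100 = 6.71%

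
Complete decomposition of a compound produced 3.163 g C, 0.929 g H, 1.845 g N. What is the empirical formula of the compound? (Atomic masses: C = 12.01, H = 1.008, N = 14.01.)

Moles — C: 3.163 / 12.01 = 0.2634 mol; H: 0.929 / 1.008 = 0.9216 mol; N: 1.845 / 14.01 = 0.1317 mol
Smallest is N at 0.1317 mol; normalising gives C 2.000, H 6.998, N 1.000
≈ 2:7:1 → C2H7N

C2H7N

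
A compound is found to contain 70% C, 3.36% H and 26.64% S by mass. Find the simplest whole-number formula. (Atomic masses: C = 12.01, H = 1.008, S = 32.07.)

C7H4S

Assume 100 g: 70 g C, 3.36 g H, 26.64 g S.
Moles — C: 70 / 12.01 = 5.828 mol; H: 3.36 / 1.008 = 3.333 mol; S: 26.64 / 32.07 = 0.8307 mol
Ratios (÷ 0.8307): C 7.016, H 4.013, S 1.000
→ C7H4S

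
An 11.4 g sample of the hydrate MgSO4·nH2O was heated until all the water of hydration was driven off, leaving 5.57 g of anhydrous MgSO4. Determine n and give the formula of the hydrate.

MgSO4·7H2O

Mass of water lost = 11.4 − 5.57 = 5.83 g → 5.83 / 18.02 = 0.3235 mol H2O
Molar mass of MgSO4 = 120.38 g/mol → mol MgSO4 = 5.57 / 120.38 = 0.04627
n = 0.3235 / 0.04627 = 6.99 ≈ 7 → MgSO4·7H2O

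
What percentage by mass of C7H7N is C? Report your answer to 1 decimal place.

Molar mass = 7(12.01) + 7(1.008) + 1(14.01) = 105.136 g/mol
Mass of C per mole = 7 × 12.01 = 84.070 g
% C = 84.070 / 105.136 × 100 = 80.0%

80.0%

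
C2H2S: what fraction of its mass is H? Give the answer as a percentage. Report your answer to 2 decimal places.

Molar mass = 2(12.01) + 2(1.008) + 1(32.07) = 58.106 g/mol
Mass of H per mole = 2 × 1.008 = 2.016 g
% H = 2.016 / 58.106 × 100 = 3.47%

3.47%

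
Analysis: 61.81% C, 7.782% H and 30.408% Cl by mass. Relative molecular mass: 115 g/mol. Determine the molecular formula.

Assume 100 g: 61.81 g C, 7.782 g H, 30.408 g Cl.
C: 61.81 g ÷ 12.01 g/mol = 5.147 mol
H: 7.782 g ÷ 1.008 g/mol = 7.72 mol
Cl: 30.408 g ÷ 35.45 g/mol = 0.8578 mol
Smallest is Cl at 0.8578 mol; normalising gives C 6.000, H 9.000, Cl 1.000
Ratio ≈ 6:9:1, so the empirical formula is C6H9Cl
Empirical-formula mass = 116.58 g/mol
n = 115 / 116.58 = 0.99 ≈ 1
Molecular formula = empirical formula = C6H9Cl

C6H9Cl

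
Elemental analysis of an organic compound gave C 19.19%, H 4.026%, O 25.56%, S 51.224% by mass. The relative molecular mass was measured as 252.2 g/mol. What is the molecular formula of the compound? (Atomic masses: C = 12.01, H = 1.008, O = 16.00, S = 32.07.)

Assume 100 g: 19.19 g C, 4.026 g H, 25.56 g O, 51.224 g S.
C: 19.19 g ÷ 12.01 g/mol = 1.598 mol
H: 4.026 g ÷ 1.008 g/mol = 3.994 mol
O: 25.56 g ÷ 16.00 g/mol = 1.597 mol
S: 51.224 g ÷ 32.07 g/mol = 1.597 mol
Divide by the smallest (1.597 mol S): C 1.000, H 2.501, O 1.000, S 1.000
×2: C 2.00, H 5.00, O 2.00, S 2.00 → C2H5O2S2
Empirical-formula mass = 125.20 g/mol
n = 252.2 / 125.20 = 2.01 ≈ 2
Molecular formula = (C2H5O2S2)×2 = C4H10O4S4

C4H10O4S4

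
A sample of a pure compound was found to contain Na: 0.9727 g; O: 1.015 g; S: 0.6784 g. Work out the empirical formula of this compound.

Na2O3S

Na: 0.9727 g ÷ 22.99 g/mol = 0.04231 mol
O: 1.015 g ÷ 16.00 g/mol = 0.06344 mol
S: 0.6784 g ÷ 32.07 g/mol = 0.02115 mol
Divide by the smallest (0.02115 mol S): Na 2.000, O 2.999, S 1.000
→ Na2O3S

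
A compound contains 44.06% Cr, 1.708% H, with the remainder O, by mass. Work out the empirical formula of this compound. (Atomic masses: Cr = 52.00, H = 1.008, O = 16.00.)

Assume 100 g: 44.06 g Cr, 1.708 g H, 54.232 g O.
Cr: 44.06 g ÷ 52.00 g/mol = 0.8473 mol
H: 1.708 g ÷ 1.008 g/mol = 1.694 mol
O: 54.232 g ÷ 16.00 g/mol = 3.389 mol
Smallest is Cr at 0.8473 mol; normalising gives Cr 1.000, H 2.000, O 4.000
→ CrH2O4

CrH2O4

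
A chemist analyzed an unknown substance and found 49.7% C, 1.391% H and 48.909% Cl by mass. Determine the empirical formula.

Assume 100 g: 49.7 g C, 1.391 g H, 48.909 g Cl.
n(C) = 49.7/12.01 = 4.138, n(H) = 1.391/1.008 = 1.38, n(Cl) = 48.909/35.45 = 1.38
Ratios (÷ 1.38): C 2.999, H 1.000, Cl 1.000
≈ 3:1:1 → C3HCl

C3HCl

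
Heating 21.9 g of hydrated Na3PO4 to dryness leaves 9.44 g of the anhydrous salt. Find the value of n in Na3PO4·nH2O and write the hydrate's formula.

Mass of water lost = 21.9 − 9.44 = 12.46 g → 12.46 / 18.02 = 0.6915 mol H2O
Molar mass of Na3PO4 = 163.94 g/mol → mol Na3PO4 = 9.44 / 163.94 = 0.05758
n = 0.6915 / 0.05758 = 12.01 ≈ 12 → Na3PO4·12H2O

Na3PO4·12H2O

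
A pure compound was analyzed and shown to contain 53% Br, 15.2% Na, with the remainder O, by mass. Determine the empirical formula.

BrNaO3

Assume 100 g: 53 g Br, 15.2 g Na, 31.8 g O.
n(Br) = 53/79.90 = 0.6633, n(Na) = 15.2/22.99 = 0.6612, n(O) = 31.8/16.00 = 1.988
Ratios (÷ 0.6612): Br 1.003, Na 1.000, O 3.006
→ BrNaO3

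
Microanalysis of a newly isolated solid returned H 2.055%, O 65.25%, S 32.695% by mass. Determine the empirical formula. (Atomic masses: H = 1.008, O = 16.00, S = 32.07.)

Assume 100 g: 2.055 g H, 65.25 g O, 32.695 g S.
Moles — H: 2.055 / 1.008 = 2.039 mol; O: 65.25 / 16.00 = 4.078 mol; S: 32.695 / 32.07 = 1.019 mol
Ratios (÷ 1.019): H 2.000, O 4.000, S 1.000
≈ 2:4:1 → H2O4S

H2O4S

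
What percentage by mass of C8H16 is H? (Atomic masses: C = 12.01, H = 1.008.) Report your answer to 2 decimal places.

Molar mass = 8(12.01) + 16(1.008) = 112.208 g/mol
Mass of H per mole = 16 × 1.008 = 16.128 g
% H = 16.128 / 112.208 × 100 = 14.37%

14.37%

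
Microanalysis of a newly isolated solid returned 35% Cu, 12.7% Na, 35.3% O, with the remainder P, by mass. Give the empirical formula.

Assume 100 g: 35 g Cu, 12.7 g Na, 35.3 g O, 17 g P.
n(Cu) = 35/63.55 = 0.5507, n(Na) = 12.7/22.99 = 0.5524, n(O) = 35.3/16.00 = 2.206, n(P) = 17/30.97 = 0.5489
Smallest is P at 0.5489 mol; normalising gives Cu 1.003, Na 1.006, O 4.019, P 1.000
Ratio ≈ 1:1:4:1, so the empirical formula is CuNaO4P

CuNaO4P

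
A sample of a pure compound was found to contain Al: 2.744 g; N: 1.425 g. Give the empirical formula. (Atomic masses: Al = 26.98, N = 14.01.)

AlN

Al: 2.744 g ÷ 26.98 g/mol = 0.1017 mol
N: 1.425 g ÷ 14.01 g/mol = 0.1017 mol
Divide by the smallest (0.1017 mol Al): Al 1.000, N 1.000
Ratio ≈ 1:1, so the empirical formula is AlN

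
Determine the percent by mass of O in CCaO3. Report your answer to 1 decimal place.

Molar mass = 1(12.01) + 1(40.08) + 3(16.00) = 100.090 g/mol
Mass of O per mole = 3 × 16.00 = 48.000 g
% O = 48.000 / 100.090 × 100 = 48.0%

48.0%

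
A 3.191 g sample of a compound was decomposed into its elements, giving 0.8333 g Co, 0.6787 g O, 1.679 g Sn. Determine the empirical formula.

CoO3Sn

n(Co) = 0.8333/58.93 = 0.01414, n(O) = 0.6787/16.00 = 0.04242, n(Sn) = 1.679/118.71 = 0.01414
Smallest is Co at 0.01414 mol; normalising gives Co 1.000, O 3.000, Sn 1.000
≈ 1:3:1 → CoO3Sn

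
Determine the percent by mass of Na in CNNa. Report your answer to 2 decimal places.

46.91%

Molar mass = 1(12.01) + 1(14.01) + 1(22.99) = 49.010 g/mol
Mass of Na per mole = 1 × 22.99 = 22.990 g
% Na = 22.990 / 49.010 × 100 = 46.91%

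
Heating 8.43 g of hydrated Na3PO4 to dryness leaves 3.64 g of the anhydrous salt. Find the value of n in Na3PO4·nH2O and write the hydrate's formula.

Na3PO4·12H2O

Mass of water lost = 8.43 − 3.64 = 4.79 g → 4.79 / 18.02 = 0.2658 mol H2O
Molar mass of Na3PO4 = 163.94 g/mol → mol Na3PO4 = 3.64 / 163.94 = 0.0222
n = 0.2658 / 0.0222 = 11.97 ≈ 12 → Na3PO4·12H2O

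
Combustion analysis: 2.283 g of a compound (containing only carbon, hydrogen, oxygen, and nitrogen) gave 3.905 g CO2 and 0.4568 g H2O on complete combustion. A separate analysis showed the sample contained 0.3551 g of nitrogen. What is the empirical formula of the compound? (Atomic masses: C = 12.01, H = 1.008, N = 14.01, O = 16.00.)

mol C = 3.905 / 44.01 = 0.08873; mass C = 0.08873 × 12.01 = 1.066 g
mol H = 2 × (0.4568 / 18.02) = 0.05070; mass H = 0.05070 × 1.008 = 0.05110 g
mol N = 0.3551 / 14.01 = 0.02535
mass O = 2.283 − (1.472) = 0.8111 g → mol O = 0.05070
Divide by the smallest (0.02535 mol N): C 3.501, H 2.000, N 1.000, O 2.000
Scaling by 2: C 7.00, H 4.00, N 2.00, O 4.00 → C7H4N2O4

C7H4N2O4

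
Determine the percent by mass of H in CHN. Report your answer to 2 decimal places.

Molar mass = 1(12.01) + 1(1.008) + 1(14.01) = 27.028 g/mol
Mass of H per mole = 1 × 1.008 = 1.008 g
% H = 1.008 / 27.028 × 100 = 3.73%

3.73%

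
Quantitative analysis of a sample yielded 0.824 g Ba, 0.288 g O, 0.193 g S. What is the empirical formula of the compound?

n(Ba) = 0.824/137.33 = 0.006, n(O) = 0.288/16.00 = 0.018, n(S) = 0.193/32.07 = 0.006018
Smallest is Ba at 0.006 mol; normalising gives Ba 1.000, O 3.000, S 1.003
≈ 1:3:1 → BaO3S

BaO3S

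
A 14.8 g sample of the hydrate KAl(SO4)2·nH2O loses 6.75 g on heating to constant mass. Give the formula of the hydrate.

KAl(SO4)2·12H2O

Mass of anhydrous KAl(SO4)2 = 14.8 − 6.75 = 8.05 g
mol H2O = 6.75 / 18.02 = 0.3746
Molar mass of KAl(SO4)2 = 258.22 g/mol → mol KAl(SO4)2 = 8.05 / 258.22 = 0.03117
n = 0.3746 / 0.03117 = 12.02 ≈ 12 → KAl(SO4)2·12H2O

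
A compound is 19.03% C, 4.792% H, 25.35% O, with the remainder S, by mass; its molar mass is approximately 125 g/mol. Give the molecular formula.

C2H6O2S2

Assume 100 g: 19.03 g C, 4.792 g H, 25.35 g O, 50.828 g S.
C: 19.03 g ÷ 12.01 g/mol = 1.585 mol
H: 4.792 g ÷ 1.008 g/mol = 4.754 mol
O: 25.35 g ÷ 16.00 g/mol = 1.584 mol
S: 50.828 g ÷ 32.07 g/mol = 1.585 mol
Divide by the smallest (1.584 mol O): C 1.000, H 3.001, O 1.000, S 1.000
→ CH3OS
Empirical-formula mass = 63.10 g/mol
n = 125 / 63.10 = 1.98 ≈ 2
Molecular formula = (CH3OS)×2 = C2H6O2S2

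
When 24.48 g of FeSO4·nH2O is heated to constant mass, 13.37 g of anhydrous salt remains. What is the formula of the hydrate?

Mass of water lost = 24.48 − 13.37 = 11.11 g → 11.11 / 18.02 = 0.6165 mol H2O
Molar mass of FeSO4 = 151.92 g/mol → mol FeSO4 = 13.37 / 151.92 = 0.08801
n = 0.6165 / 0.08801 = 7.01 ≈ 7 → FeSO4·7H2O

FeSO4·7H2O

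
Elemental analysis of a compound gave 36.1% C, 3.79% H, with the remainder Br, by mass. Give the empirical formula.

Assume 100 g: 36.1 g C, 3.79 g H, 60.11 g Br.
n(C) = 36.1/12.01 = 3.006, n(H) = 3.79/1.008 = 3.76, n(Br) = 60.11/79.90 = 0.7523
Smallest is Br at 0.7523 mol; normalising gives C 3.995, H 4.998, Br 1.000
Ratio ≈ 4:5:1, so the empirical formula is C4H5Br

C4H5Br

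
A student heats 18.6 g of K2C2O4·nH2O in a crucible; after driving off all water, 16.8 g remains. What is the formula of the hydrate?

Mass of water lost = 18.6 − 16.8 = 1.8 g → 1.8 / 18.02 = 0.09989 mol H2O
Molar mass of K2C2O4 = 166.22 g/mol → mol K2C2O4 = 16.8 / 166.22 = 0.1011
n = 0.09989 / 0.1011 = 0.99 ≈ 1 → K2C2O4·H2O

K2C2O4·H2O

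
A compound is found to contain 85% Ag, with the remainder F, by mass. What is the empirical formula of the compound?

Assume 100 g: 85 g Ag, 15 g F.
Ag: 85 g ÷ 107.87 g/mol = 0.788 mol
F: 15 g ÷ 19.00 g/mol = 0.7895 mol
Divide by the smallest (0.788 mol Ag): Ag 1.000, F 1.002
≈ 1:1 → AgF

AgF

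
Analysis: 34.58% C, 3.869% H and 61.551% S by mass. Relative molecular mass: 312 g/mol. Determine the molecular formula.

C9H12S6

Assume 100 g: 34.58 g C, 3.869 g H, 61.551 g S.
Moles — C: 34.58 / 12.01 = 2.879 mol; H: 3.869 / 1.008 = 3.838 mol; S: 61.551 / 32.07 = 1.919 mol
Smallest is S at 1.919 mol; normalising gives C 1.500, H 2.000, S 1.000
Multiply by 2: C 3.00, H 4.00, S 2.00 → C3H4S2
Empirical-formula mass = 104.20 g/mol
n = 312 / 104.20 = 2.99 ≈ 3
Molecular formula = (C3H4S2)×3 = C9H12S6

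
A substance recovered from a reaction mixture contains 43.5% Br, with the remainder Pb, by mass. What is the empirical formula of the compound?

Assume 100 g: 43.5 g Br, 56.5 g Pb.
Br: 43.5 g ÷ 79.90 g/mol = 0.5444 mol
Pb: 56.5 g ÷ 207.2 g/mol = 0.2727 mol
Smallest is Pb at 0.2727 mol; normalising gives Br 1.997, Pb 1.000
→ Br2Pb

Br2Pb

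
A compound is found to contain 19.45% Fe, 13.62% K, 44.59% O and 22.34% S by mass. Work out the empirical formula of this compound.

FeKO8S2

Assume 100 g: 19.45 g Fe, 13.62 g K, 44.59 g O, 22.34 g S.
Moles — Fe: 19.45 / 55.85 = 0.3483 mol; K: 13.62 / 39.10 = 0.3483 mol; O: 44.59 / 16.00 = 2.787 mol; S: 22.34 / 32.07 = 0.6966 mol
Smallest is Fe at 0.3483 mol; normalising gives Fe 1.000, K 1.000, O 8.002, S 2.000
≈ 1:1:8:2 → FeKO8S2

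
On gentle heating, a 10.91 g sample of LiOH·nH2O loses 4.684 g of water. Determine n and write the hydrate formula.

Mass of anhydrous LiOH = 10.91 − 4.684 = 6.226 g
mol H2O = 4.684 / 18.02 = 0.2599
Molar mass of LiOH = 23.95 g/mol → mol LiOH = 6.226 / 23.95 = 0.26
n = 0.2599 / 0.26 = 1.00 ≈ 1 → LiOH·H2O

LiOH·H2O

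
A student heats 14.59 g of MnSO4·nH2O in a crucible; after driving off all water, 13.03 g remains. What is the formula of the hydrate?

MnSO4·H2O

Mass of water lost = 14.59 − 13.03 = 1.56 g → 1.56 / 18.02 = 0.08657 mol H2O
Molar mass of MnSO4 = 151.01 g/mol → mol MnSO4 = 13.03 / 151.01 = 0.08629
n = 0.08657 / 0.08629 = 1.00 ≈ 1 → MnSO4·H2O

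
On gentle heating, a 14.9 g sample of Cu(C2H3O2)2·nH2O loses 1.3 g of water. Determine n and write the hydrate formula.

Mass of anhydrous Cu(C2H3O2)2 = 14.9 − 1.3 = 13.6 g
mol H2O = 1.3 / 18.02 = 0.07214
Molar mass of Cu(C2H3O2)2 = 181.64 g/mol → mol Cu(C2H3O2)2 = 13.6 / 181.64 = 0.07487
n = 0.07214 / 0.07487 = 0.96 ≈ 1 → Cu(C2H3O2)2·H2O

Cu(C2H3O2)2·H2O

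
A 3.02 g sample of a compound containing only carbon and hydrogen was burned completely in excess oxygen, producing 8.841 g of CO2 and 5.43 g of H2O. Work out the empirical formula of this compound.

CH3

mol C = 8.841 / 44.01 = 0.2009; mass C = 0.2009 × 12.01 = 2.413 g
mol H = 2 × (5.43 / 18.02) = 0.6027; mass H = 0.6027 × 1.008 = 0.6075 g
Smallest is C at 0.2009 mol; normalising gives C 1.000, H 3.000
≈ 1:3 → CH3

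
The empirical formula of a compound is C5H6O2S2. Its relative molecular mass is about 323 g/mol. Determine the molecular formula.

C10H12O4S4

Empirical-formula mass = 162.24 g/mol
n = 323 / 162.24 = 1.99 ≈ 2
Molecular formula = (C5H6O2S2)2 = C10H12O4S4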